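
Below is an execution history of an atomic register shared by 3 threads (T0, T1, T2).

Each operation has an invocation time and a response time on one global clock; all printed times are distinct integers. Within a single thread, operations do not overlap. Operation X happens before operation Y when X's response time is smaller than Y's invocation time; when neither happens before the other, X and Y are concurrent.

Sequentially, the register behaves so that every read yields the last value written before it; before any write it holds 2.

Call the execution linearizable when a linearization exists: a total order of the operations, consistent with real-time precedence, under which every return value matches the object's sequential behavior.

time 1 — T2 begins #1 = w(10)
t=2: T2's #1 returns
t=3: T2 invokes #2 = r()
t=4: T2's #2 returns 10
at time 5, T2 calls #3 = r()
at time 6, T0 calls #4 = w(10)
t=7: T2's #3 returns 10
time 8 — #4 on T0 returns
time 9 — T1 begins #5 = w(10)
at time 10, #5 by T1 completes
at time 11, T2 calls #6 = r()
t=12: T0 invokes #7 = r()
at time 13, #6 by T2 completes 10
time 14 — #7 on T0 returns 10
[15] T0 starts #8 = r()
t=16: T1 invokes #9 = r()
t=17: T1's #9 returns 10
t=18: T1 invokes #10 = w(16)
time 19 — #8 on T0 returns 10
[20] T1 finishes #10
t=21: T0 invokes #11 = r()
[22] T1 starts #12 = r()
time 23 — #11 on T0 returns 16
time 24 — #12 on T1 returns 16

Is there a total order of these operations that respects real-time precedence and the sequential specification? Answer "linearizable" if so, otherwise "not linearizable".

linearizable

one valid linearization: #1, #2, #3, #4, #5, #6, #7, #8, #9, #10, #11, #12
1. #1 w(10), leaving value 10
2. #2 r() → 10, leaving value 10
3. #3 r() → 10, leaving value 10
4. #4 w(10), leaving value 10
5. #5 w(10), leaving value 10
6. #6 r() → 10, leaving value 10
7. #7 r() → 10, leaving value 10
8. #8 r() → 10, leaving value 10
9. #9 r() → 10, leaving value 10
10. #10 w(16), leaving value 16
11. #11 r() → 16, leaving value 16
12. #12 r() → 16, leaving value 16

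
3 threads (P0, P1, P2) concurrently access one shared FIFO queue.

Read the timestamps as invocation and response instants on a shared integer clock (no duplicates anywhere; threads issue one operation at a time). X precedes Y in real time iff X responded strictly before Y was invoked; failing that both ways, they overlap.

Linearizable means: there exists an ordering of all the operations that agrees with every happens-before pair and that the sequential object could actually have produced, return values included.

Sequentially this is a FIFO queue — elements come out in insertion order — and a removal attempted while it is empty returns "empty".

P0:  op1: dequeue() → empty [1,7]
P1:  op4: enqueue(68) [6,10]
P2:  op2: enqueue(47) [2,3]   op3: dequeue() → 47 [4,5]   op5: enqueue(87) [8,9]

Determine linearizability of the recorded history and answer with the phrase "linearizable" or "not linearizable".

one valid linearization: op1, op2, op3, op4, op5
after step 1 (op1 dequeue() → empty): queue <>
after step 2 (op2 enqueue(47)): queue <47>
after step 3 (op3 dequeue() → 47): queue <>
after step 4 (op4 enqueue(68)): queue <68>
after step 5 (op5 enqueue(87)): queue <68,87>

linearizable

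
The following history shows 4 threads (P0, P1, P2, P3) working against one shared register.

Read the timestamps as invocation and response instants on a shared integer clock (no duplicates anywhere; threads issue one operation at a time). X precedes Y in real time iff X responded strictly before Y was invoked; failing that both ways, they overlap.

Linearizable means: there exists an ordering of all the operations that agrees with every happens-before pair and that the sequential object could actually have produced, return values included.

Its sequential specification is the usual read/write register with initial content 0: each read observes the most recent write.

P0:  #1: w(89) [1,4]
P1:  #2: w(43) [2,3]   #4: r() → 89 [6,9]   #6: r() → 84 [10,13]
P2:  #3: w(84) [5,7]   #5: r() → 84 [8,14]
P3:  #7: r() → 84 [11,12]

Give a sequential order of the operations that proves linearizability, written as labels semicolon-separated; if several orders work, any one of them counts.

#2; #1; #4; #3; #5; #6; #7

after step 1 (#2 w(43)): value 43
after step 2 (#1 w(89)): value 89
after step 3 (#4 r() → 89): value 89
after step 4 (#3 w(84)): value 84
after step 5 (#5 r() → 84): value 84
after step 6 (#6 r() → 84): value 84
after step 7 (#7 r() → 84): value 84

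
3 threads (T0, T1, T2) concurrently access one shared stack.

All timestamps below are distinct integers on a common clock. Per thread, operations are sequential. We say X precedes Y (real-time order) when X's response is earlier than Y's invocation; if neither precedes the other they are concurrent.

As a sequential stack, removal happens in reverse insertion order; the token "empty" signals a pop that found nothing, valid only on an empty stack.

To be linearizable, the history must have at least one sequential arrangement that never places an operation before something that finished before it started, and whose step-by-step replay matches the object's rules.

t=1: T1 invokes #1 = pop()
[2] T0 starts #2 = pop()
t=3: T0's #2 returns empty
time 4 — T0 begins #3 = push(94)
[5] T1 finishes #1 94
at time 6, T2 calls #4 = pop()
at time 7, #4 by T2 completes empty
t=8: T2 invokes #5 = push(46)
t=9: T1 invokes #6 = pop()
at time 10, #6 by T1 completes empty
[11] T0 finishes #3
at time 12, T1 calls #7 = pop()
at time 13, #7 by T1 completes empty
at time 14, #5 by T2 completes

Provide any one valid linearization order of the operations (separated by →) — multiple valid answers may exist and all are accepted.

1. #2 pop() → empty, leaving stack <>
2. #3 push(94), leaving stack <94>
3. #1 pop() → 94, leaving stack <>
4. #4 pop() → empty, leaving stack <>
5. #6 pop() → empty, leaving stack <>
6. #7 pop() → empty, leaving stack <>
7. #5 push(46), leaving stack <46>

#2 → #3 → #1 → #4 → #6 → #7 → #5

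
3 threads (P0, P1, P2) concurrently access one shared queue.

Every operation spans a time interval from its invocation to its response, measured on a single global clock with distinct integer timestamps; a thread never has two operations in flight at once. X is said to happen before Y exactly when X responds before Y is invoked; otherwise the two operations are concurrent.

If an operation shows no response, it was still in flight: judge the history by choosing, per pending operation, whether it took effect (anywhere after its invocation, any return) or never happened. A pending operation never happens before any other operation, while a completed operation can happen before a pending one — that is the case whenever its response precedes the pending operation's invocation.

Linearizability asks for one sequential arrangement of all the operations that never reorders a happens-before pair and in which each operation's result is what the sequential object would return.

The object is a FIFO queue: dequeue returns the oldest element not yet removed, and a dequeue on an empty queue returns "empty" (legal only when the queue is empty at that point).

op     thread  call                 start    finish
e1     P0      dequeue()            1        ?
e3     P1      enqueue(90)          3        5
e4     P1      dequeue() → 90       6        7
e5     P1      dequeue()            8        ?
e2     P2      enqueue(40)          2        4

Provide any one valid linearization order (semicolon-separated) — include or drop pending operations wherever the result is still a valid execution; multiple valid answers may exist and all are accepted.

e1; e3; e2; e4

after step 1 (e1 dequeue() (pending, included)): queue <>
after step 2 (e3 enqueue(90)): queue <90>
after step 3 (e2 enqueue(40)): queue <90,40>
after step 4 (e4 dequeue() → 90): queue <40>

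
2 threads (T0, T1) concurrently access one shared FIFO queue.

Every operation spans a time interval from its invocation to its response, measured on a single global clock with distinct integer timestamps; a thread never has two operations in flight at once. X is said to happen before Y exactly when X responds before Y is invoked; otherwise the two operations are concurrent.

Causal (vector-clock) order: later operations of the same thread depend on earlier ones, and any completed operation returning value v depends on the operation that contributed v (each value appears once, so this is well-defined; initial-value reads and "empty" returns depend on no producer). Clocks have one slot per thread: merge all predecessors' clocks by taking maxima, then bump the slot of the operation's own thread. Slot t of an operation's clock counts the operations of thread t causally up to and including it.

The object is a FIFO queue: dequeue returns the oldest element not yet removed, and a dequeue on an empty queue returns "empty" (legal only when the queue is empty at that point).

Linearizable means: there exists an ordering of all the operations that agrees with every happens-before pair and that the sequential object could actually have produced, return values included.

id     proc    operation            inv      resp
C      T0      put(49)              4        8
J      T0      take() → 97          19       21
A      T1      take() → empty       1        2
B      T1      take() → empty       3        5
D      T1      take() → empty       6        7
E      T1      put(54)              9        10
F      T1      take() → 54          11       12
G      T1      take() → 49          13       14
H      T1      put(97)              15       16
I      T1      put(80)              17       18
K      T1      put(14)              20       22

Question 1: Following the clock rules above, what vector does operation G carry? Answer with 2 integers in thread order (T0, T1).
Answer: (1, 6)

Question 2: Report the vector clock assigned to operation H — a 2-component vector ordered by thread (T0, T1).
Answer: (1, 7)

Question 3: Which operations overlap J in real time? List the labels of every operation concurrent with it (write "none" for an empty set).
Answer: K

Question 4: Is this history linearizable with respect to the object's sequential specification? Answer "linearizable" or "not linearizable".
events 1..11 are fine; event 12 — the response of F at time 12 — makes the prefix non-linearizable
no legal order exists: 3 real-time-consistent candidates over 6 completed FIFO queue operations, all rejected
one such order, A, B, C, D, E, F, breaks at step 4 where D take() → empty is illegal
one such order, A, B, D, C, E, F, breaks at step 6 where F take() → 54 is illegal

not linearizable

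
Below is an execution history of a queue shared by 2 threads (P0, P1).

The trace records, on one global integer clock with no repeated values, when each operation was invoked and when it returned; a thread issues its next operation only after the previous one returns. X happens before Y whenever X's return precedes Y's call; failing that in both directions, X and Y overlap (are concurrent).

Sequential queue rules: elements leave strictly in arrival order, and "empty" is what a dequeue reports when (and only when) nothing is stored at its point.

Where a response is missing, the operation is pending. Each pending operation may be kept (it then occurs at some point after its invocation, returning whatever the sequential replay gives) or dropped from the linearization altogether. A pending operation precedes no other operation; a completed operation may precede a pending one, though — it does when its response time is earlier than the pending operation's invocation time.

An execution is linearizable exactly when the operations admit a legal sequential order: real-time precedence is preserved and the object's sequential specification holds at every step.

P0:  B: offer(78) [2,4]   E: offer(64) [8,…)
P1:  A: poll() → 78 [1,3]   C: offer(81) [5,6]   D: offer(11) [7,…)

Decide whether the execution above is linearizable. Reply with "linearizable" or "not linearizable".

linearizable

a witness: B, A, C
1. B offer(78), leaving queue <78>
2. A poll() → 78, leaving queue <>
3. C offer(81), leaving queue <81>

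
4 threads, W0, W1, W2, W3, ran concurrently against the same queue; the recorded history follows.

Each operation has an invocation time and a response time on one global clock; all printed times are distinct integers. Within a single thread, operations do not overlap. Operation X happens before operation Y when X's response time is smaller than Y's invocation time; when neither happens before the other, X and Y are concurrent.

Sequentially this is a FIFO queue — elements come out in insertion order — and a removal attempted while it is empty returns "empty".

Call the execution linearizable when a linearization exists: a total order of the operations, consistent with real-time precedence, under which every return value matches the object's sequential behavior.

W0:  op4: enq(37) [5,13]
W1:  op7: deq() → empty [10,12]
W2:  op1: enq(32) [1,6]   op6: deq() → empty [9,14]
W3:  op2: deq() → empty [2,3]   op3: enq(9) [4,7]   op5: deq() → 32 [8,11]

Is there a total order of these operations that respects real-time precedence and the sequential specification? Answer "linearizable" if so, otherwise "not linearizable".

events 1..13 are fine; event 14 — the response of op6 at time 14 — makes the prefix non-linearizable
real-time-consistent orders of the 7 completed operations: 102 — all fail the queue replay
for example op1, op2, op3, op4, op5, op6, op7 fails at step 2: op2 deq() → empty is not legal there
for example op1, op2, op3, op4, op5, op7, op6 fails at step 2: op2 deq() → empty is not legal there

not linearizable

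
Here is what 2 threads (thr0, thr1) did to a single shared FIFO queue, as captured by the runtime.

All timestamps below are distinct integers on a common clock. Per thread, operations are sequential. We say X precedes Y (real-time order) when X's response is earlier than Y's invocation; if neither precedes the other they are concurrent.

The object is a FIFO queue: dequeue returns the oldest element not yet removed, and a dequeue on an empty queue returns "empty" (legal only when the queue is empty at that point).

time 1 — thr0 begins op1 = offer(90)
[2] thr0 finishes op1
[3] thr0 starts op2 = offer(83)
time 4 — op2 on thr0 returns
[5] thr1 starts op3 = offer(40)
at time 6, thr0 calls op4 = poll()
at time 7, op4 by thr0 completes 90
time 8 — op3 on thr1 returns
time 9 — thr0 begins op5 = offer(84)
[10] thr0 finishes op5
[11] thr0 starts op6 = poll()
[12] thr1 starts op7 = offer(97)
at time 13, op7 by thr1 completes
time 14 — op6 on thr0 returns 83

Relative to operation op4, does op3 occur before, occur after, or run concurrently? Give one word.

op3 spans [5,8], op4 spans [6,7]
the intervals overlap in both directions

concurrent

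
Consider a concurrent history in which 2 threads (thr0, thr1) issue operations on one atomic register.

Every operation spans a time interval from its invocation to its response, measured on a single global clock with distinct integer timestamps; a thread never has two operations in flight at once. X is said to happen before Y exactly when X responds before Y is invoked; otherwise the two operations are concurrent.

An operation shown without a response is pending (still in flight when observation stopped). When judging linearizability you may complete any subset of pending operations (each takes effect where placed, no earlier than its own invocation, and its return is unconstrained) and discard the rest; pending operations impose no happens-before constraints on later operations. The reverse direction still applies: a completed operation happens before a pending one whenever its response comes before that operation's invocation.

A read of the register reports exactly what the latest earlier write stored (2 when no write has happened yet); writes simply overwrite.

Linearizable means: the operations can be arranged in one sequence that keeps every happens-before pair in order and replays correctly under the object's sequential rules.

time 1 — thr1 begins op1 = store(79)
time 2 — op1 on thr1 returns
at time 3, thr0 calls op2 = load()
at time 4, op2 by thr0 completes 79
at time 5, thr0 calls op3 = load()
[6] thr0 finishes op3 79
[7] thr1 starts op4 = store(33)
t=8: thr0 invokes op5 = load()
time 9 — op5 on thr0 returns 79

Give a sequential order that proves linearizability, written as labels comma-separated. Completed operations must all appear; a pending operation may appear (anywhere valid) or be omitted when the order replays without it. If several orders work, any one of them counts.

1. op1 store(79), leaving value 79
2. op2 load() → 79, leaving value 79
3. op3 load() → 79, leaving value 79
4. op5 load() → 79, leaving value 79

op1, op2, op3, op5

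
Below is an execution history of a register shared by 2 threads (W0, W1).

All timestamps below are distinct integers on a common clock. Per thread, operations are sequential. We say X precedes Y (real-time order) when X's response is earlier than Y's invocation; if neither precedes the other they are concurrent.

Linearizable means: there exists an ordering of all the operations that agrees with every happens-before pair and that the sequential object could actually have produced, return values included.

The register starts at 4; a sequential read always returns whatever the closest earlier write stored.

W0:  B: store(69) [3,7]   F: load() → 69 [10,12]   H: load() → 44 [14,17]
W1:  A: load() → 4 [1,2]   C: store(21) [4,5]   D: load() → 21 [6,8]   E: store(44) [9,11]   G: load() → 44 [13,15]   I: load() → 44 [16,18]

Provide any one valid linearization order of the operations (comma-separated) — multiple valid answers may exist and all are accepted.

A, C, D, B, F, E, G, H, I

1. A load() → 4, leaving value 4
2. C store(21), leaving value 21
3. D load() → 21, leaving value 21
4. B store(69), leaving value 69
5. F load() → 69, leaving value 69
6. E store(44), leaving value 44
7. G load() → 44, leaving value 44
8. H load() → 44, leaving value 44
9. I load() → 44, leaving value 44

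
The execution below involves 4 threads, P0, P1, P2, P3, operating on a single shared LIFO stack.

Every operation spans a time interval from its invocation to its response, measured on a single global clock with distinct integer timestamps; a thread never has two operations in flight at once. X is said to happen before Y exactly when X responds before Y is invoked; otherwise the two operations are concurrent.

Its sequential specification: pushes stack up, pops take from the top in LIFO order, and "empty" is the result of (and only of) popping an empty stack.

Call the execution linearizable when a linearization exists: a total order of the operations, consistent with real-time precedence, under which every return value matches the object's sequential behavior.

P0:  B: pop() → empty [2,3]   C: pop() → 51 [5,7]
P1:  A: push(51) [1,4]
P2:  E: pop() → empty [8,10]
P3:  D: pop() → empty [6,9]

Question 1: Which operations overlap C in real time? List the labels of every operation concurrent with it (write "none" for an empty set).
C runs from 5 to 7; window-overlapping ops are concurrent
A [1,4]: before
B [2,3]: before
D [6,9]: concurrent
E [8,10]: after

D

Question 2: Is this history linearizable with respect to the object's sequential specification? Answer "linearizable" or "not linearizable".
witness order: B, A, C, D, E
1. B pop() → empty, leaving stack <>
2. A push(51), leaving stack <51>
3. C pop() → 51, leaving stack <>
4. D pop() → empty, leaving stack <>
5. E pop() → empty, leaving stack <>

linearizable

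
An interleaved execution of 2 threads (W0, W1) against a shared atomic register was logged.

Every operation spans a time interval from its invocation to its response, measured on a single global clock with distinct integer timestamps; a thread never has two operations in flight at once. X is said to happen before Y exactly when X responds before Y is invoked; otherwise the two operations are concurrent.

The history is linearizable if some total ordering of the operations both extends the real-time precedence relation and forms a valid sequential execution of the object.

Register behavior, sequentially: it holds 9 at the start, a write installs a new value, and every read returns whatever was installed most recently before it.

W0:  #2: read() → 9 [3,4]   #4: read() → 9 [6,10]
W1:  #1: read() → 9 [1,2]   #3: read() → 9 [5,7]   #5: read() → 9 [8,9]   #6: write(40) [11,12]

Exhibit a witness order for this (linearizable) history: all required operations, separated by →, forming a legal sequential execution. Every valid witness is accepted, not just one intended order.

after step 1 (#1 read() → 9): value 9
after step 2 (#2 read() → 9): value 9
after step 3 (#3 read() → 9): value 9
after step 4 (#4 read() → 9): value 9
after step 5 (#5 read() → 9): value 9
after step 6 (#6 write(40)): value 40

#1 → #2 → #3 → #4 → #5 → #6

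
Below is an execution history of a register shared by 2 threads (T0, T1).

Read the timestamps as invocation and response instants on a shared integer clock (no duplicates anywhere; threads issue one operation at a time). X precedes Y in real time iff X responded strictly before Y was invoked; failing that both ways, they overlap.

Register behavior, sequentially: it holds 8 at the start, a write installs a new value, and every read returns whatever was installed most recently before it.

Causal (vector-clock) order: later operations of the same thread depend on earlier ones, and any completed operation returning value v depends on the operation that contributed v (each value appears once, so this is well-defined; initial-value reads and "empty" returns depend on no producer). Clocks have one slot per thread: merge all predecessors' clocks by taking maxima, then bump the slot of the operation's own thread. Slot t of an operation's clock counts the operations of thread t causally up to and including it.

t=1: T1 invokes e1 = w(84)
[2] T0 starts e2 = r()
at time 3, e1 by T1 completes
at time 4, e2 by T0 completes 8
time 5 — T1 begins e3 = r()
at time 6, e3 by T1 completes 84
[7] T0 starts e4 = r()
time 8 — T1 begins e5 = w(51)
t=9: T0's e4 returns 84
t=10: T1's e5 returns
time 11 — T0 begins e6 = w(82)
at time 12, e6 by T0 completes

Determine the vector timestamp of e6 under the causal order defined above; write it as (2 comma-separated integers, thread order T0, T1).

(3, 1)

e1, invoked 1, has no incoming edges; only T1's bump applies → (0, 1)
e2, invoked 2, has no incoming edges; only T0's bump applies → (1, 0)
e3 (invocation 5): componentwise max over VC(e1)=(0, 1), +1 at T1, giving (0, 2)
e5 (invocation 8): componentwise max over VC(e3)=(0, 2), +1 at T1, giving (0, 3)
e4 (invocation 7): componentwise max over VC(e1)=(0, 1), VC(e2)=(1, 0), +1 at T0, giving (2, 1)
e6 (invocation 11): componentwise max over VC(e4)=(2, 1), +1 at T0, giving (3, 1)
target: VC(e6) = (3, 1)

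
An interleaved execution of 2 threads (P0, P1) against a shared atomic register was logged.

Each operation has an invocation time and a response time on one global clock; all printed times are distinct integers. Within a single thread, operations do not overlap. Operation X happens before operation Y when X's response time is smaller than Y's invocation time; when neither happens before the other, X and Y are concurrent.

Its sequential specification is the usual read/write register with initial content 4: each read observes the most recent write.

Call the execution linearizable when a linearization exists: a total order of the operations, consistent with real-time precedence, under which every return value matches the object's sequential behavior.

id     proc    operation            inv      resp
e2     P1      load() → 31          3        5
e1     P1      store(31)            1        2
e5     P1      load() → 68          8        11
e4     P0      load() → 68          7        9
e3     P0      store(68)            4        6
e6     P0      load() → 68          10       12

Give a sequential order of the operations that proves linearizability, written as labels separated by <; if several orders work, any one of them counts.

after step 1 (e1 store(31)): value 31
after step 2 (e2 load() → 31): value 31
after step 3 (e3 store(68)): value 68
after step 4 (e4 load() → 68): value 68
after step 5 (e5 load() → 68): value 68
after step 6 (e6 load() → 68): value 68

e1 < e2 < e3 < e4 < e5 < e6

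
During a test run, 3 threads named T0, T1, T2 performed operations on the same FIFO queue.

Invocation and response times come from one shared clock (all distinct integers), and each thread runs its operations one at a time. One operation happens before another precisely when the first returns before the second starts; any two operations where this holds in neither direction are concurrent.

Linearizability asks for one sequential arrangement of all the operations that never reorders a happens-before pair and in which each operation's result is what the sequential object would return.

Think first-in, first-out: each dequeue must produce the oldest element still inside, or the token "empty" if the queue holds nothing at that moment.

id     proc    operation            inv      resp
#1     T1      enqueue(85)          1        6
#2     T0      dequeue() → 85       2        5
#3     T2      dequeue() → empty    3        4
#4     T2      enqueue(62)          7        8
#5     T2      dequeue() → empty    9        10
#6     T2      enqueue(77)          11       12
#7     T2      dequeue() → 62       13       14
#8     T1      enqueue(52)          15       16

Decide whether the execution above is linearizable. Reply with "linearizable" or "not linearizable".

not linearizable

already the first 10 events (up to #5's response at time 10) admit no linearization; the first 9 still do
all 6 real-time-respecting orders fail — 5 completed FIFO queue operations, no legal replay
one such order, #1, #2, #3, #4, #5, breaks at step 5 where #5 dequeue() → empty is illegal
one such order, #1, #3, #2, #4, #5, breaks at step 2 where #3 dequeue() → empty is illegal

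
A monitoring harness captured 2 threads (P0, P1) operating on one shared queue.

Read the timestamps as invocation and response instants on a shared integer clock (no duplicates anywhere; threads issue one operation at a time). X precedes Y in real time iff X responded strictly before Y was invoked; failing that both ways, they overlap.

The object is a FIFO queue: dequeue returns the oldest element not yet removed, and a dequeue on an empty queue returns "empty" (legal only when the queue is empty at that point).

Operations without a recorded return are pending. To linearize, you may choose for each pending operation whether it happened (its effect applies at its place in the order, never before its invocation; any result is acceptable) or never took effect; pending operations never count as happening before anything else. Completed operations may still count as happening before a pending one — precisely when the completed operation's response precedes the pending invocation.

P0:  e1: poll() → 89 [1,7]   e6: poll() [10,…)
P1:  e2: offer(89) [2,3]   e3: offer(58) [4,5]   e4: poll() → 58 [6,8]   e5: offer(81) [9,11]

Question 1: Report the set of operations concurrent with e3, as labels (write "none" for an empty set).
e3 runs from 4 to 5; window-overlapping ops are concurrent
e1 [1,7]: concurrent
e2 [2,3]: before
e4 [6,8]: after
e5 [9,11]: after
e6 [10,…): after

e1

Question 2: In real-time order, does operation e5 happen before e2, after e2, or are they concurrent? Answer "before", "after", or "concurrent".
e5 spans [9,11], e2 spans [2,3]
resp(e2)=3 < inv(e5)=9

after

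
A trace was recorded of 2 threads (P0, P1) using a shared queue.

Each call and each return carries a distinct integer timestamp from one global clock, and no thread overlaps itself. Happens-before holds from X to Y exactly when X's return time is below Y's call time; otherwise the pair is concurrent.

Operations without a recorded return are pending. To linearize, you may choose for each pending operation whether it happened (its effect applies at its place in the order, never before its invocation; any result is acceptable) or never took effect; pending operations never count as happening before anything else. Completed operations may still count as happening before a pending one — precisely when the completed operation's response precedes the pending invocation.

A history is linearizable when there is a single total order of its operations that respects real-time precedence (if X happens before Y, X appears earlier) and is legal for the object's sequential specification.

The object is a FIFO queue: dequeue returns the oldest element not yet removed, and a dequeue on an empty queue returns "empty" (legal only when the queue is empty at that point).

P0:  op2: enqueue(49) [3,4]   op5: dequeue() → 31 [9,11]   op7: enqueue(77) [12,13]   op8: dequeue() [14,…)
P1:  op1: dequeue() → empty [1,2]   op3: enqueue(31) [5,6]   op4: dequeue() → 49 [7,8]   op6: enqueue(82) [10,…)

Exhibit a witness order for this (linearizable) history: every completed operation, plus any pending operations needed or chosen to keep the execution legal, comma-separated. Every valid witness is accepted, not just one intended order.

step 1: op1 dequeue() → empty — queue <>
step 2: op2 enqueue(49) — queue <49>
step 3: op3 enqueue(31) — queue <49,31>
step 4: op4 dequeue() → 49 — queue <31>
step 5: op5 dequeue() → 31 — queue <>
step 6: op6 enqueue(82) (pending, included) — queue <82>
step 7: op7 enqueue(77) — queue <82,77>

op1, op2, op3, op4, op5, op6, op7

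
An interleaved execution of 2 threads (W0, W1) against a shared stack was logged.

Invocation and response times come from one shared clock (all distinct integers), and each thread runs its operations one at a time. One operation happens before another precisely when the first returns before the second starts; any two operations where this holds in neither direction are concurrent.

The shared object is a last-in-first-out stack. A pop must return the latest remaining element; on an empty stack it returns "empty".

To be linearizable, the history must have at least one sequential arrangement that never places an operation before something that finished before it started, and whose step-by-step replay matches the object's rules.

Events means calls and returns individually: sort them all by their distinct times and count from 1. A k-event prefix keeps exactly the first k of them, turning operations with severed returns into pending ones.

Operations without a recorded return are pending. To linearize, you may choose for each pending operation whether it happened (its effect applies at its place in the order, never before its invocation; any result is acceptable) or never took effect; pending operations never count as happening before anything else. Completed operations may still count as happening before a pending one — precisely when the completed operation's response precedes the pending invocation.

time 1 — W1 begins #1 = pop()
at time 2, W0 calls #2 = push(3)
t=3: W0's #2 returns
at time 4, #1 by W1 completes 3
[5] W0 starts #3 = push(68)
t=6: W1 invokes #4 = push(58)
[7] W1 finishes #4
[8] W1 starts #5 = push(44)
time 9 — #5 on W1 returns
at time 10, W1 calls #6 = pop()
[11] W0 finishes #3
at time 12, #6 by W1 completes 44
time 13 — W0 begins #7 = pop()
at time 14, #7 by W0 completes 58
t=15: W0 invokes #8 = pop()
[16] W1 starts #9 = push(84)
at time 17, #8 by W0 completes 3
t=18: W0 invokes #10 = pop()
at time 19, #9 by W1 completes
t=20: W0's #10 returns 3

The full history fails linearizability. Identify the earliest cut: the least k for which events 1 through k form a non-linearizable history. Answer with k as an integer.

17

events 1..16 are linearizable, e.g. via #2, #1, #3, #4, #5, #6, #7:
step 1: #2 push(3) — stack <3>
step 2: #1 pop() → 3 — stack <>
step 3: #3 push(68) — stack <68>
step 4: #4 push(58) — stack <68,58>
step 5: #5 push(44) — stack <68,58,44>
step 6: #6 pop() → 44 — stack <68,58>
step 7: #7 pop() → 58 — stack <68>
once event 17 joins (#8's response, time 17), exhaustive search finds no witness
every completion of the 1 pending operation (#9) was checked; none linearizes
e.g. #1, #2, #3, #4, #5, #6, #7, #8 (pending dropped): illegal at step 1, since #1 pop() → 3 cannot apply there
e.g. #1, #2, #4, #3, #5, #6, #7, #8 (pending dropped): illegal at step 1, since #1 pop() → 3 cannot apply there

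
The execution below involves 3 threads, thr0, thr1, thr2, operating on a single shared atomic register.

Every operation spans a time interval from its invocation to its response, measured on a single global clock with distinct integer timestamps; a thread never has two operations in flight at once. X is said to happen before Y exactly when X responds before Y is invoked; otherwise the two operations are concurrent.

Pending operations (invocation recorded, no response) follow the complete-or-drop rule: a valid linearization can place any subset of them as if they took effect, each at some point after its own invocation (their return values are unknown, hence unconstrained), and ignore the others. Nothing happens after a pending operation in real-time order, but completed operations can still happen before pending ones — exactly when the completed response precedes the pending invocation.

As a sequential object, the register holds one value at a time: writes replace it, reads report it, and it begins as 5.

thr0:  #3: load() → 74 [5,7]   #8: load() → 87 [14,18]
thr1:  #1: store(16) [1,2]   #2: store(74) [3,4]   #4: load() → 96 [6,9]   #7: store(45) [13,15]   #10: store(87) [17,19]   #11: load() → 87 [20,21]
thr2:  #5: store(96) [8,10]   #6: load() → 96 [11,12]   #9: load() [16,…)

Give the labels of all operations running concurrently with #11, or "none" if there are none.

#9

concurrent with #11 ([20,21]): every op whose interval crosses 20..21
#1 [1,2]: before
#2 [3,4]: before
#3 [5,7]: before
#4 [6,9]: before
#5 [8,10]: before
#6 [11,12]: before
#7 [13,15]: before
#8 [14,18]: before
#9 [16,…): concurrent
#10 [17,19]: before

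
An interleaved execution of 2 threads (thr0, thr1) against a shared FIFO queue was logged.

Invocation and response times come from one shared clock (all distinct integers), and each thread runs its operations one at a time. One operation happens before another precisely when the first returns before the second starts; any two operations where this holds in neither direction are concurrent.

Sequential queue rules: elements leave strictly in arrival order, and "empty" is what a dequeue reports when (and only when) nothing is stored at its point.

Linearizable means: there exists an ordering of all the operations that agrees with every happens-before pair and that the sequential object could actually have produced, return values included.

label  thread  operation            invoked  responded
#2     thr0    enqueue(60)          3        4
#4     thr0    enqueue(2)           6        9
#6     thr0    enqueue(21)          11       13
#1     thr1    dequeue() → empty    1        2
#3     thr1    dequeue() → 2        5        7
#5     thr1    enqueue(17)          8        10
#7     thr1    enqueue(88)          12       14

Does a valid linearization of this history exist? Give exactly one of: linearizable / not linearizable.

prefix check: 1..6 passes, 1..7 fails once #3's time-7 response joins
a single order respects real time; the 3 completed FIFO queue operations fail replay along it
no completion choice of the 1 pending operation (#4) rescues it — every subset was tried
one such order, #1, #2, #3 (pending dropped), breaks at step 3 where #3 dequeue() → 2 is illegal

not linearizable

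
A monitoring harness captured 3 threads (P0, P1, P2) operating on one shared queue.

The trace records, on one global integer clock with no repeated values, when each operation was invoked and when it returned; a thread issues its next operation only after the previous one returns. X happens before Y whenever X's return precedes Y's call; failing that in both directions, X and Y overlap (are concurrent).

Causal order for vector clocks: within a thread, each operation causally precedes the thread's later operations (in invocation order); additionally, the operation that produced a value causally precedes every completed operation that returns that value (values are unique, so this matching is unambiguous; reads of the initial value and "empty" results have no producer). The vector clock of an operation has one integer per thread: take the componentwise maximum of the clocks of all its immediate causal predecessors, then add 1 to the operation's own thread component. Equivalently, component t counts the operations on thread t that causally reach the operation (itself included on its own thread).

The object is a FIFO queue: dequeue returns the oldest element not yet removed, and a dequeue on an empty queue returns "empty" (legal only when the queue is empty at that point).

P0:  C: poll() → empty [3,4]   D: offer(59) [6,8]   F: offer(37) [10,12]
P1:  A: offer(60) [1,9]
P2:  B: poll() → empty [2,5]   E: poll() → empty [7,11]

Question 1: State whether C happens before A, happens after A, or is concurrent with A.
concurrent

C spans [3,4], A spans [1,9]
the intervals overlap in both directions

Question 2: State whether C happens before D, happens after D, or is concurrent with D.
before

C spans [3,4], D spans [6,8]
resp(C)=4 < inv(D)=6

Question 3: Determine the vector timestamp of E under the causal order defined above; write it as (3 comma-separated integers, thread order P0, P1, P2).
(0, 0, 2)

B (invocation 2): nothing precedes it; P2's component alone gives (0, 0, 1)
A (invocation 1): nothing precedes it; P1's component alone gives (0, 1, 0)
C (invocation 3): nothing precedes it; P0's component alone gives (1, 0, 0)
merge at E (invoked 7): VC(B)=(0, 0, 1), own-thread bump on P2 → (0, 0, 2)
merge at D (invoked 6): VC(C)=(1, 0, 0), own-thread bump on P0 → (2, 0, 0)
merge at F (invoked 10): VC(D)=(2, 0, 0), own-thread bump on P0 → (3, 0, 0)
target: VC(E) = (0, 0, 2)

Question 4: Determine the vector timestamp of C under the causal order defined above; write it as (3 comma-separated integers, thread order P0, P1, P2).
(1, 0, 0)

root op B, invoked 2: fresh clock plus P2's own tick → (0, 0, 1)
root op A, invoked 1: fresh clock plus P1's own tick → (0, 1, 0)
root op C, invoked 3: fresh clock plus P0's own tick → (1, 0, 0)
VC(E, invoked at 7): max of VC(B)=(0, 0, 1), then +1 on thread P2 → (0, 0, 2)
VC(D, invoked at 6): max of VC(C)=(1, 0, 0), then +1 on thread P0 → (2, 0, 0)
VC(F, invoked at 10): max of VC(D)=(2, 0, 0), then +1 on thread P0 → (3, 0, 0)
target: VC(C) = (1, 0, 0)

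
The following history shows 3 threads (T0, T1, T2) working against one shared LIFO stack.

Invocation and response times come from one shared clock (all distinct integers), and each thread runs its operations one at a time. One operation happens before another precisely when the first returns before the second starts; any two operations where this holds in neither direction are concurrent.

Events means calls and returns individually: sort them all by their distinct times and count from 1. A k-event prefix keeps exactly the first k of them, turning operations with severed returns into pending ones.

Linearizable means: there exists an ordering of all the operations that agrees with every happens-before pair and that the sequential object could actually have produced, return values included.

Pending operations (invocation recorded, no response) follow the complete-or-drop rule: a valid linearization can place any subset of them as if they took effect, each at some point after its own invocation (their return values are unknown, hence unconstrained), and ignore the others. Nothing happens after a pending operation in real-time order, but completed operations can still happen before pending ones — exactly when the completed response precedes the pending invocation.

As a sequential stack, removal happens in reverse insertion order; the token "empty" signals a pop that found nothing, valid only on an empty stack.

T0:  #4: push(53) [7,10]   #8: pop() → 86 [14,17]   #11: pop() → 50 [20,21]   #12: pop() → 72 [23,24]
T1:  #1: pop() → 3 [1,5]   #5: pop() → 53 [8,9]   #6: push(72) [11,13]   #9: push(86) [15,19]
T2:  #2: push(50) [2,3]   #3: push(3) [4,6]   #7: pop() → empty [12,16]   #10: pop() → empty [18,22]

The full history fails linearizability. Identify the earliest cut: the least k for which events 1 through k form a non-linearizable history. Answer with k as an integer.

16

a valid linearization of events 1..15 exists, for instance #2, #3, #1, #4, #5, #6:
after step 1 (#2 push(50)): stack <50>
after step 2 (#3 push(3)): stack <50,3>
after step 3 (#1 pop() → 3): stack <50>
after step 4 (#4 push(53)): stack <50,53>
after step 5 (#5 pop() → 53): stack <50>
after step 6 (#6 push(72)): stack <50,72>
event 16 — #7's response, time 16 — after it, nothing linearizes
every completion of the 2 pending operations (#8, #9) was checked; none linearizes
e.g. #1, #2, #3, #4, #5, #6, #7 (pending dropped): illegal at step 1, since #1 pop() → 3 cannot apply there
e.g. #1, #2, #3, #4, #5, #7, #6 (pending dropped): illegal at step 1, since #1 pop() → 3 cannot apply there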